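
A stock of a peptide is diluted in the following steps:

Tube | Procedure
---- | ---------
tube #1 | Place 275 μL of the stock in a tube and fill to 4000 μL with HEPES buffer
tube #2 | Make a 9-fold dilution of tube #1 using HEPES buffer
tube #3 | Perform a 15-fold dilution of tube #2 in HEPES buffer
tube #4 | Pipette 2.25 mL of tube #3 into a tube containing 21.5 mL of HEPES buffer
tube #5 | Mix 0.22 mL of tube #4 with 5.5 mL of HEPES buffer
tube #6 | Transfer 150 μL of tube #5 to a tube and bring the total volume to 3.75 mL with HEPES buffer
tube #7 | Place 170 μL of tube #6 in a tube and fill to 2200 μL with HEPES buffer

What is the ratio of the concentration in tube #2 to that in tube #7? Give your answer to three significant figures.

1.33 × 10^6

Step 1: 275 μL brought to 4000 μL → factor 4000/275 = 14.545
Step 2: 9-fold → factor 9
Step 3: 15-fold → factor 15
Step 4: 2.25 mL + 21.5 mL = 23.75 mL total → factor 23.75/2.25 = 10.556
Step 5: 0.22 mL + 5.5 mL = 5.72 mL total → factor 5.72/0.22 = 26
Step 6: 150 μL brought to 3.75 mL → factor 3750/150 = 25
Step 7: 170 μL brought to 2200 μL → factor 2200/170 = 12.941
Dilution factor to tube #2 = 130.91; to tube #7 = 1.7435 × 10^8
[tube #2]/[tube #7] = (factor to tube #7)/(factor to tube #2) = 1.7435 × 10^8/130.91 = 1.33 × 10^6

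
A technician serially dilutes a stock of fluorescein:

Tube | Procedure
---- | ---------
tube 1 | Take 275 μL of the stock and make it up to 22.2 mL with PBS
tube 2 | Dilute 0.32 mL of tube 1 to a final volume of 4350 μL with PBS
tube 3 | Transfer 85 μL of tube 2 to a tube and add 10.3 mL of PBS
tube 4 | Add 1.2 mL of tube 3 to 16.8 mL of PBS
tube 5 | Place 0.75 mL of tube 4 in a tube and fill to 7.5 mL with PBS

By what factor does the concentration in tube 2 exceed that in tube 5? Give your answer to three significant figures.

1.83 × 10^4

Step 1: 275 μL brought to 22.2 mL → factor 22200/275 = 80.727
Step 2: 0.32 mL brought to 4350 μL → factor 4.35/0.32 = 13.594
Step 3: 85 μL + 10.3 mL = 10385 μL total → factor 10385/85 = 122.18
Step 4: 1.2 mL + 16.8 mL = 18 mL total → factor 18/1.2 = 15
Step 5: 0.75 mL brought to 7.5 mL → factor 7.5/0.75 = 10
Dilution factor to tube 2 = 1097.4; to tube 5 = 2.0111 × 10^7
[tube 2]/[tube 5] = (factor to tube 5)/(factor to tube 2) = 2.0111 × 10^7/1097.4 = 1.83 × 10^4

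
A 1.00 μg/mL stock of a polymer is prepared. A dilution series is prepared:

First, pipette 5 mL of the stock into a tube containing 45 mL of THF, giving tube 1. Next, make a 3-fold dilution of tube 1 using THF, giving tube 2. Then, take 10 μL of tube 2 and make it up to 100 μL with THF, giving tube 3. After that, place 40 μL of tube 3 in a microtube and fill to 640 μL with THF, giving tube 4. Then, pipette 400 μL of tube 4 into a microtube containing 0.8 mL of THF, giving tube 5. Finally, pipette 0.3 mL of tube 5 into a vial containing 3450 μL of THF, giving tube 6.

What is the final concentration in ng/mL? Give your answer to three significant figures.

Step 1: 5 mL + 45 mL = 50 mL total → factor 50/5 = 10
Step 2: 3-fold → factor 3
Step 3: 10 μL brought to 100 μL → factor 100/10 = 10
Step 4: 40 μL brought to 640 μL → factor 640/40 = 16
Step 5: 400 μL + 0.8 mL = 1200 μL total → factor 1200/400 = 3
Step 6: 0.3 mL + 3450 μL = 3.75 mL total → factor 3.75/0.3 = 12.5
Overall dilution factor = 10 × 3 × 10 × 16 × 3 × 12.5 = 1.8 × 10^5
Final = 1.00 μg/mL / 1.8 × 10^5 = 5.556 × 10^-6 μg/mL = 0.00556 ng/mL

0.00556 ng/mL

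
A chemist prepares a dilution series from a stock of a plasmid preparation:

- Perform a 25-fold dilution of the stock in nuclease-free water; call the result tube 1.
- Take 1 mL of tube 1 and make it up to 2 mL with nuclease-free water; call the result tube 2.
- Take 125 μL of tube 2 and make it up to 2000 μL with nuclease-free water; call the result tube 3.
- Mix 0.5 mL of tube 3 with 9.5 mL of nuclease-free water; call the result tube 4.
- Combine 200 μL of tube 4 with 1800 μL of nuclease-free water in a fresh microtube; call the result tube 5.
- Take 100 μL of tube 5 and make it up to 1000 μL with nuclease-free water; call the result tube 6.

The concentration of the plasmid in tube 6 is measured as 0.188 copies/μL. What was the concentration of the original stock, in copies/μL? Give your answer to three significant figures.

3.01 × 10^5 copies/μL

Step 1: 25-fold → factor 25
Step 2: 1 mL brought to 2 mL → factor 2/1 = 2
Step 3: 125 μL brought to 2000 μL → factor 2000/125 = 16
Step 4: 0.5 mL + 9.5 mL = 10 mL total → factor 10/0.5 = 20
Step 5: 200 μL + 1800 μL = 2000 μL total → factor 2000/200 = 10
Step 6: 100 μL brought to 1000 μL → factor 1000/100 = 10
Overall dilution factor = 25 × 2 × 16 × 20 × 10 × 10 = 1.6 × 10^6
Stock = 0.188 copies/μL × 1.6 × 10^6 = 3.01 × 10^5 copies/μL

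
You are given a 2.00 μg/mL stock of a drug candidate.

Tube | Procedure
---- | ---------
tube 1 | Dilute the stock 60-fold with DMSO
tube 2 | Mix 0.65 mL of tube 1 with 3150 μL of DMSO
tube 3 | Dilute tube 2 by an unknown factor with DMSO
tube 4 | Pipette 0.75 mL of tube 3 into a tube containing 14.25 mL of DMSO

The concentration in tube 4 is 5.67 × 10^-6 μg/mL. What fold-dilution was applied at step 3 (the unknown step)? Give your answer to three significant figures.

Step 1: 60-fold → factor 60
Step 2: 0.65 mL + 3150 μL = 3.8 mL total → factor 3.8/0.65 = 5.8462
Step 3: unknown factor x
Step 4: 0.75 mL + 14.25 mL = 15 mL total → factor 15/0.75 = 20
Product of known-step factors = 7015.4
Overall factor = 2.00 μg/mL / (5.67 × 10^-6 μg/mL) = 3.5273 × 10^5
x = 3.5273 × 10^5 / 7015.4 = 50.3

50.3-fold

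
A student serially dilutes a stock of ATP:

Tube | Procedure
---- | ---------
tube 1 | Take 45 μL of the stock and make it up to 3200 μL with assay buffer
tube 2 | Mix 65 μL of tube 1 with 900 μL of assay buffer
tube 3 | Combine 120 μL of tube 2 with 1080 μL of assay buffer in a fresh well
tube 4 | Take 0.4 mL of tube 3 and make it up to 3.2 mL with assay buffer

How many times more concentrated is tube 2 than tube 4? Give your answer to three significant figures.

80.0

Step 1: 45 μL brought to 3200 μL → factor 3200/45 = 71.111
Step 2: 65 μL + 900 μL = 965 μL total → factor 965/65 = 14.846
Step 3: 120 μL + 1080 μL = 1200 μL total → factor 1200/120 = 10
Step 4: 0.4 mL brought to 3.2 mL → factor 3.2/0.4 = 8
Dilution factor to tube 2 = 1055.7; to tube 4 = 84458
[tube 2]/[tube 4] = (factor to tube 4)/(factor to tube 2) = 84458/1055.7 = 80.0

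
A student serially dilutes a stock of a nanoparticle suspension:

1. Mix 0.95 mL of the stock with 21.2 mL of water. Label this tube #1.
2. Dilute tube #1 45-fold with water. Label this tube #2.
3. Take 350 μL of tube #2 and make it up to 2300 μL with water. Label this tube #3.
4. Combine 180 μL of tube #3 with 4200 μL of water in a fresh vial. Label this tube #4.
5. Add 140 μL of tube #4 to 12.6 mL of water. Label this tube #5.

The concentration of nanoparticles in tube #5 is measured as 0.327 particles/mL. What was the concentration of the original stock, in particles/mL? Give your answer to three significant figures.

Step 1: 0.95 mL + 21.2 mL = 22.15 mL total → factor 22.15/0.95 = 23.316
Step 2: 45-fold → factor 45
Step 3: 350 μL brought to 2300 μL → factor 2300/350 = 6.5714
Step 4: 180 μL + 4200 μL = 4380 μL total → factor 4380/180 = 24.333
Step 5: 140 μL + 12.6 mL = 12740 μL total → factor 12740/140 = 91
Overall dilution factor = 23.316 × 45 × 6.5714 × 24.333 × 91 = 1.5267 × 10^7
Stock = 0.327 particles/mL × 1.5267 × 10^7 = 4.99 × 10^6 particles/mL

4.99 × 10^6 particles/mL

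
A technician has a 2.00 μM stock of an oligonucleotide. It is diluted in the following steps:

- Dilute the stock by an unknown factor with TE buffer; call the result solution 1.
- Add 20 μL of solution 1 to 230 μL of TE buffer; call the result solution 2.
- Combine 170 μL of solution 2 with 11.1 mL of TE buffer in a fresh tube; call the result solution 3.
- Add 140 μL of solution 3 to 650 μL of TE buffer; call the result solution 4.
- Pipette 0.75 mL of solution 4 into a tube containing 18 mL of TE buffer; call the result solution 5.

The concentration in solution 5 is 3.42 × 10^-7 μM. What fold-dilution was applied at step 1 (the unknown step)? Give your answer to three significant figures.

Step 1: unknown factor x
Step 2: 20 μL + 230 μL = 250 μL total → factor 250/20 = 12.5
Step 3: 170 μL + 11.1 mL = 11270 μL total → factor 11270/170 = 66.294
Step 4: 140 μL + 650 μL = 790 μL total → factor 790/140 = 5.6429
Step 5: 0.75 mL + 18 mL = 18.75 mL total → factor 18.75/0.75 = 25
Product of known-step factors = 1.169 × 10^5
Overall factor = 2.00 μM / (3.42 × 10^-7 μM) = 5.848 × 10^6
x = 5.848 × 10^6 / 1.169 × 10^5 = 50.0

50.0-fold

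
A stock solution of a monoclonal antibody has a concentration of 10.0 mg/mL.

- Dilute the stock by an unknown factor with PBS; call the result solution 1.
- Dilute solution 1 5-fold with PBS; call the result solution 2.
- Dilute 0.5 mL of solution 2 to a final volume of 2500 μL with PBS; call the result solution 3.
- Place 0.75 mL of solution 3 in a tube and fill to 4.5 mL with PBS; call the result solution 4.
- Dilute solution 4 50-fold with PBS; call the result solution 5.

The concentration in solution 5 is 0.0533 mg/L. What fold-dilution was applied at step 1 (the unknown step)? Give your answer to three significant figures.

Step 1: unknown factor x
Step 2: 5-fold → factor 5
Step 3: 0.5 mL brought to 2500 μL → factor 2.5/0.5 = 5
Step 4: 0.75 mL brought to 4.5 mL → factor 4.5/0.75 = 6
Step 5: 50-fold → factor 50
Product of known-step factors = 7500
Overall factor = 10.0 mg/mL / (0.0533 mg/L) = 1.8762 × 10^5
x = 1.8762 × 10^5 / 7500 = 25.0

25.0-fold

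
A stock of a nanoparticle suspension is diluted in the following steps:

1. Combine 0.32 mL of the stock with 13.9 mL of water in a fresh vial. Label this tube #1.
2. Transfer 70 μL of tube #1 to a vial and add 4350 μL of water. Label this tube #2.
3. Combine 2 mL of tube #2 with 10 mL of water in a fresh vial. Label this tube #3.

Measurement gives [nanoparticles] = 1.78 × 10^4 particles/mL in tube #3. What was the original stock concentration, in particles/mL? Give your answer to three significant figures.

Step 1: 0.32 mL + 13.9 mL = 14.22 mL total → factor 14.22/0.32 = 44.438
Step 2: 70 μL + 4350 μL = 4420 μL total → factor 4420/70 = 63.143
Step 3: 2 mL + 10 mL = 12 mL total → factor 12/2 = 6
Overall dilution factor = 44.438 × 63.143 × 6 = 16835
Stock = 1.78 × 10^4 particles/mL × 16835 = 3.00 × 10^8 particles/mL

3.00 × 10^8 particles/mL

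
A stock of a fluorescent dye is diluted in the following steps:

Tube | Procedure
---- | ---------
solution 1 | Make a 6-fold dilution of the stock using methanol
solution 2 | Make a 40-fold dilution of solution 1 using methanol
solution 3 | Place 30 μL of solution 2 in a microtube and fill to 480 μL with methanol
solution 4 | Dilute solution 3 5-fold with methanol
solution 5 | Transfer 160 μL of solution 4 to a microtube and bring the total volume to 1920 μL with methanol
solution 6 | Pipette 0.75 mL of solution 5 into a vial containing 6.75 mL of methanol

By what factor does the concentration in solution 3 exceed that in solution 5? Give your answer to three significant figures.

Step 1: 6-fold → factor 6
Step 2: 40-fold → factor 40
Step 3: 30 μL brought to 480 μL → factor 480/30 = 16
Step 4: 5-fold → factor 5
Step 5: 160 μL brought to 1920 μL → factor 1920/160 = 12
Dilution factor to solution 3 = 3840; to solution 5 = 2.304 × 10^5
[solution 3]/[solution 5] = (factor to solution 5)/(factor to solution 3) = 2.304 × 10^5/3840 = 60.0

60.0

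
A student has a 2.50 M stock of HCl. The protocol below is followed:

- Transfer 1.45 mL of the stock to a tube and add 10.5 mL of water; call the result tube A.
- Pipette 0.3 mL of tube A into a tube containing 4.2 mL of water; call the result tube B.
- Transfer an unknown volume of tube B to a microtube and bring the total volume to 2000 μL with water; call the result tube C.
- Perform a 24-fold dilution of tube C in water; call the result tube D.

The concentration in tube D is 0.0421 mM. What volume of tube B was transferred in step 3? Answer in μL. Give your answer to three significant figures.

Step 1: 1.45 mL + 10.5 mL = 11.95 mL total → factor 11.95/1.45 = 8.2414
Step 2: 0.3 mL + 4.2 mL = 4.5 mL total → factor 4.5/0.3 = 15
Step 3: v brought to 2000 μL → factor = 2000 μL/v
Step 4: 24-fold → factor 24
Product of known-step factors = 2966.9
Overall factor = 2.50 M / (0.0421 mM) = 59382
Step-3 factor = 59382 / 2966.9 = 20.015
v = 2000 μL / 20.015 = 99.9 μL

99.9 μL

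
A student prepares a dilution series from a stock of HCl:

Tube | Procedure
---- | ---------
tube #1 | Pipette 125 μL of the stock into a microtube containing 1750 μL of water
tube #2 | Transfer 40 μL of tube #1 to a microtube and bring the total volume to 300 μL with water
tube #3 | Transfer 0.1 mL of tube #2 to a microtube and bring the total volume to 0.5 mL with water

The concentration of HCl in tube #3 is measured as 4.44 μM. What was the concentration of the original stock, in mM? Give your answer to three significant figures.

Step 1: 125 μL + 1750 μL = 1875 μL total → factor 1875/125 = 15
Step 2: 40 μL brought to 300 μL → factor 300/40 = 7.5
Step 3: 0.1 mL brought to 0.5 mL → factor 0.5/0.1 = 5
Overall dilution factor = 15 × 7.5 × 5 = 562.5
Stock = 4.44 μM × 562.5 = 2498 μM = 2.50 mM

2.50 mM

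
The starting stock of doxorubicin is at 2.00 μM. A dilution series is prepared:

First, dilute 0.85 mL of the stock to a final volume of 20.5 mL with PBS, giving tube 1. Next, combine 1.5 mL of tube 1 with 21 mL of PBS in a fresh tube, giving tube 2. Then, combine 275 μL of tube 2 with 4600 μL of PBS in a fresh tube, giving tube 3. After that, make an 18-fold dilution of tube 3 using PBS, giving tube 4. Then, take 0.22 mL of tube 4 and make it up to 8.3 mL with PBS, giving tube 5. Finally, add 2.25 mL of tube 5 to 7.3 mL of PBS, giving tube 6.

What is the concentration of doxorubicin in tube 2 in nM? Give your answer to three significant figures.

5.53 nM

Step 1: 0.85 mL brought to 20.5 mL → factor 20.5/0.85 = 24.118
Step 2: 1.5 mL + 21 mL = 22.5 mL total → factor 22.5/1.5 = 15
Dilution factor through tube 2 = 24.118 × 15 = 361.76
[tube 2] = 2.00 μM / 361.76 = 0.005528 μM = 5.53 nM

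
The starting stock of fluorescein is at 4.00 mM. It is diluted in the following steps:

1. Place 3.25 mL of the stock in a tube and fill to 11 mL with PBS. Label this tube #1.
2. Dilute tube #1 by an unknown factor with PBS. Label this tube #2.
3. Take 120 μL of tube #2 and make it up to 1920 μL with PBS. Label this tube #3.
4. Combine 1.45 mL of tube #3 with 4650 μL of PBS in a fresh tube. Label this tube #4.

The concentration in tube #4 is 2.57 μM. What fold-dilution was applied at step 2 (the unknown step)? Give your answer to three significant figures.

6.83-fold

Step 1: 3.25 mL brought to 11 mL → factor 11/3.25 = 3.3846
Step 2: unknown factor x
Step 3: 120 μL brought to 1920 μL → factor 1920/120 = 16
Step 4: 1.45 mL + 4650 μL = 6.1 mL total → factor 6.1/1.45 = 4.2069
Product of known-step factors = 227.82
Overall factor = 4.00 mM / (2.57 μM) = 1556.4
x = 1556.4 / 227.82 = 6.83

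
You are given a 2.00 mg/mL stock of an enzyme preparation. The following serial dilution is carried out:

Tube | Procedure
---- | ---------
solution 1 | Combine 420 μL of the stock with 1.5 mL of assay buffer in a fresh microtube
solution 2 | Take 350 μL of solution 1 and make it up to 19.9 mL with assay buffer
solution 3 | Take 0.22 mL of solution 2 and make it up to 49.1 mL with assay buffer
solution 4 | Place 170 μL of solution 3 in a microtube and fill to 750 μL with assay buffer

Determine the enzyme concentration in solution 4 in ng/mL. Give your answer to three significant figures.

Step 1: 420 μL + 1.5 mL = 1920 μL total → factor 1920/420 = 4.5714
Step 2: 350 μL brought to 19.9 mL → factor 19900/350 = 56.857
Step 3: 0.22 mL brought to 49.1 mL → factor 49.1/0.22 = 223.18
Step 4: 170 μL brought to 750 μL → factor 750/170 = 4.4118
Overall dilution factor = 4.5714 × 56.857 × 223.18 × 4.4118 = 2.5592 × 10^5
Final = 2.00 mg/mL / 2.5592 × 10^5 = 7.815 × 10^-6 mg/mL = 7.81 ng/mL

7.81 ng/mL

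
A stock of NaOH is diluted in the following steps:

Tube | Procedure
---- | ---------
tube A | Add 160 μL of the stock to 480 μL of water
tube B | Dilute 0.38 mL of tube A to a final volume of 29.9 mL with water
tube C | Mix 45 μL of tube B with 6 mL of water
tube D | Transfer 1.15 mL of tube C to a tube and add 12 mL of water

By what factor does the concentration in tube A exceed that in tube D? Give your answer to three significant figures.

1.21 × 10^5

Step 1: 160 μL + 480 μL = 640 μL total → factor 640/160 = 4
Step 2: 0.38 mL brought to 29.9 mL → factor 29.9/0.38 = 78.684
Step 3: 45 μL + 6 mL = 6045 μL total → factor 6045/45 = 134.33
Step 4: 1.15 mL + 12 mL = 13.15 mL total → factor 13.15/1.15 = 11.435
Dilution factor to tube A = 4; to tube D = 4.8346 × 10^5
[tube A]/[tube D] = (factor to tube D)/(factor to tube A) = 4.8346 × 10^5/4 = 1.21 × 10^5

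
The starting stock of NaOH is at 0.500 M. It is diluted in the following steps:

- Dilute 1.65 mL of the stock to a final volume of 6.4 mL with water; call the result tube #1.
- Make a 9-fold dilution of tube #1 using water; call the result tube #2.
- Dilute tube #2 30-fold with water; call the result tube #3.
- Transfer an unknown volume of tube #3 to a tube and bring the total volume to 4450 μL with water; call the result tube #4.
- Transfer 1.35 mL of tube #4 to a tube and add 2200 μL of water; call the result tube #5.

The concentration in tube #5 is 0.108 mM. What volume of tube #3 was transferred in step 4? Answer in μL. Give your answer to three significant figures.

2.65 × 10^3 μL

Step 1: 1.65 mL brought to 6.4 mL → factor 6.4/1.65 = 3.8788
Step 2: 9-fold → factor 9
Step 3: 30-fold → factor 30
Step 4: v brought to 4450 μL → factor = 4450 μL/v
Step 5: 1.35 mL + 2200 μL = 3.55 mL total → factor 3.55/1.35 = 2.6296
Product of known-step factors = 2753.9
Overall factor = 0.500 M / (0.108 mM) = 4629.6
Step-4 factor = 4629.6 / 2753.9 = 1.6811
v = 4450 μL / 1.6811 = 2.65 × 10^3 μL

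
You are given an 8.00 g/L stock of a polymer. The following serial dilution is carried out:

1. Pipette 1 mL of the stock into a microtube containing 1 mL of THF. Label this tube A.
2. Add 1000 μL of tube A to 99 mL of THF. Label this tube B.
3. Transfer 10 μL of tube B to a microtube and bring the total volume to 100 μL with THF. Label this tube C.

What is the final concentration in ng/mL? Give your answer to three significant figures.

4.00 × 10^3 ng/mL

Step 1: 1 mL + 1 mL = 2 mL total → factor 2/1 = 2
Step 2: 1000 μL + 99 mL = 1 × 10^5 μL total → factor 1 × 10^5/1000 = 100
Step 3: 10 μL brought to 100 μL → factor 100/10 = 10
Overall dilution factor = 2 × 100 × 10 = 2000
Final = 8.00 g/L / 2000 = 0.004000 g/L = 4.00 × 10^3 ng/mL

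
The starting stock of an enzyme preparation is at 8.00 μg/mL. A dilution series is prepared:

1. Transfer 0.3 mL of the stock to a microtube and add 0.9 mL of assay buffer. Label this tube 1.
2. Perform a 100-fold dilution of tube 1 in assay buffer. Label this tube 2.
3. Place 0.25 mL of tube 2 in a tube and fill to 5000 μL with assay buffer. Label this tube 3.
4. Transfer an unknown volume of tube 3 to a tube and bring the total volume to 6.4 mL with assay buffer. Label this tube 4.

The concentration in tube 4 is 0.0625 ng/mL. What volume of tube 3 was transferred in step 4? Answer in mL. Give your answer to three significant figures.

Step 1: 0.3 mL + 0.9 mL = 1.2 mL total → factor 1.2/0.3 = 4
Step 2: 100-fold → factor 100
Step 3: 0.25 mL brought to 5000 μL → factor 5/0.25 = 20
Step 4: v brought to 6.4 mL → factor = 6.4 mL/v
Product of known-step factors = 8000
Overall factor = 8.00 μg/mL / (0.0625 ng/mL) = 1.28 × 10^5
Step-4 factor = 1.28 × 10^5 / 8000 = 16
v = 6.4 mL / 16 = 0.400 mL

0.400 mL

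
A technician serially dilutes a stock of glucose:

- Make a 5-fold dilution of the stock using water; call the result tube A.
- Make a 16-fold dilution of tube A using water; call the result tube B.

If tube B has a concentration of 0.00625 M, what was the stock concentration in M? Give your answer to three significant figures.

Step 1: 5-fold → factor 5
Step 2: 16-fold → factor 16
Overall dilution factor = 5 × 16 = 80
Stock = 0.00625 M × 80 = 0.500 M

0.500 M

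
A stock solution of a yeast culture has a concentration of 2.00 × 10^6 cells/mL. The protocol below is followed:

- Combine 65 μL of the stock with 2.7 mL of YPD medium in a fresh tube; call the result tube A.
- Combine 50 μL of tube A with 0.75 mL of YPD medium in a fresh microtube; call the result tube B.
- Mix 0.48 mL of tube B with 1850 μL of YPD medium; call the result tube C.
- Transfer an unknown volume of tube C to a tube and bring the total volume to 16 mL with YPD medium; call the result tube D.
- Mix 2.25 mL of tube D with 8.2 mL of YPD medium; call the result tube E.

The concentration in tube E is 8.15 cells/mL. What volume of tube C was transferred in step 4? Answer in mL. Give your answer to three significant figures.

1.00 mL

Step 1: 65 μL + 2.7 mL = 2765 μL total → factor 2765/65 = 42.538
Step 2: 50 μL + 0.75 mL = 800 μL total → factor 800/50 = 16
Step 3: 0.48 mL + 1850 μL = 2.33 mL total → factor 2.33/0.48 = 4.8542
Step 4: v brought to 16 mL → factor = 16 mL/v
Step 5: 2.25 mL + 8.2 mL = 10.45 mL total → factor 10.45/2.25 = 4.6444
Product of known-step factors = 15344
Overall factor = 2.00 × 10^6 cells/mL / (8.15 cells/mL) = 2.454 × 10^5
Step-4 factor = 2.454 × 10^5 / 15344 = 15.993
v = 16 mL / 15.993 = 1.00 mL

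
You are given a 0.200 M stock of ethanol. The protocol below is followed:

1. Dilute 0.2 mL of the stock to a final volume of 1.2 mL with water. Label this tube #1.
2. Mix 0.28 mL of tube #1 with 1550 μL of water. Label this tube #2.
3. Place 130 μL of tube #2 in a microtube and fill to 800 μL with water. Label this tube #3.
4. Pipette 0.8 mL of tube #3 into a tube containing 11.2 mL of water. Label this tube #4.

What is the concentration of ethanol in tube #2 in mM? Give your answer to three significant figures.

Step 1: 0.2 mL brought to 1.2 mL → factor 1.2/0.2 = 6
Step 2: 0.28 mL + 1550 μL = 1.83 mL total → factor 1.83/0.28 = 6.5357
Dilution factor through tube #2 = 6 × 6.5357 = 39.214
[tube #2] = 0.200 M / 39.214 = 0.005100 M = 5.10 mM

5.10 mM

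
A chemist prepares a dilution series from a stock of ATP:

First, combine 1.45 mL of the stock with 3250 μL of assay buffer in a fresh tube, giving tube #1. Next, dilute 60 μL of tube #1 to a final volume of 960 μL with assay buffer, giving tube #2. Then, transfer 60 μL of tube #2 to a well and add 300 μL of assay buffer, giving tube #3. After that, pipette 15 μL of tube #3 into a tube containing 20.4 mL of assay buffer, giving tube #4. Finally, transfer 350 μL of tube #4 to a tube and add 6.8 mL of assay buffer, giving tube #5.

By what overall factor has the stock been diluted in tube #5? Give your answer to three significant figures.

8.65 × 10^6

Step 1: 1.45 mL + 3250 μL = 4.7 mL total → factor 4.7/1.45 = 3.2414
Step 2: 60 μL brought to 960 μL → factor 960/60 = 16
Step 3: 60 μL + 300 μL = 360 μL total → factor 360/60 = 6
Step 4: 15 μL + 20.4 mL = 20415 μL total → factor 20415/15 = 1361
Step 5: 350 μL + 6.8 mL = 7150 μL total → factor 7150/350 = 20.429
Overall dilution factor = 3.2414 × 16 × 6 × 1361 × 20.429 = 8.6516 × 10^6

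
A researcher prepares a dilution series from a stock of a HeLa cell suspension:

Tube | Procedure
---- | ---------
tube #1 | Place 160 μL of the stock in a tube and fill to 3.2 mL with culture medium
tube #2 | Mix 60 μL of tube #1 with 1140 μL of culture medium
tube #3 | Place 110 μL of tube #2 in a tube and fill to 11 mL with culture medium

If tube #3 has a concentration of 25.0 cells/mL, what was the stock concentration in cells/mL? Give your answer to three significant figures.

Step 1: 160 μL brought to 3.2 mL → factor 3200/160 = 20
Step 2: 60 μL + 1140 μL = 1200 μL total → factor 1200/60 = 20
Step 3: 110 μL brought to 11 mL → factor 11000/110 = 100
Overall dilution factor = 20 × 20 × 100 = 40000
Stock = 25.0 cells/mL × 40000 = 1.00 × 10^6 cells/mL

1.00 × 10^6 cells/mL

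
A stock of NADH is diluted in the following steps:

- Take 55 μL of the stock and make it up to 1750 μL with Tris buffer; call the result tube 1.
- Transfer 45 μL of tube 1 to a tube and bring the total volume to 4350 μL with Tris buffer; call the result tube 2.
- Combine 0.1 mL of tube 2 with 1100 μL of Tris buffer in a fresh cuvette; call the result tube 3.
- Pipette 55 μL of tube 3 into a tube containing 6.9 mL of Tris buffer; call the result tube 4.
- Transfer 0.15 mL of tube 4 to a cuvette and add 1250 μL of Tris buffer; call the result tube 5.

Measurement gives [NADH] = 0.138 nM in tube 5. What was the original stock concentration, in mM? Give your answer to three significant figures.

6.01 mM

Step 1: 55 μL brought to 1750 μL → factor 1750/55 = 31.818
Step 2: 45 μL brought to 4350 μL → factor 4350/45 = 96.667
Step 3: 0.1 mL + 1100 μL = 1.2 mL total → factor 1.2/0.1 = 12
Step 4: 55 μL + 6.9 mL = 6955 μL total → factor 6955/55 = 126.45
Step 5: 0.15 mL + 1250 μL = 1.4 mL total → factor 1.4/0.15 = 9.3333
Overall dilution factor = 31.818 × 96.667 × 12 × 126.45 × 9.3333 = 4.3562 × 10^7
Stock = 0.138 nM × 4.3562 × 10^7 = 6.012 × 10^6 nM = 6.01 mM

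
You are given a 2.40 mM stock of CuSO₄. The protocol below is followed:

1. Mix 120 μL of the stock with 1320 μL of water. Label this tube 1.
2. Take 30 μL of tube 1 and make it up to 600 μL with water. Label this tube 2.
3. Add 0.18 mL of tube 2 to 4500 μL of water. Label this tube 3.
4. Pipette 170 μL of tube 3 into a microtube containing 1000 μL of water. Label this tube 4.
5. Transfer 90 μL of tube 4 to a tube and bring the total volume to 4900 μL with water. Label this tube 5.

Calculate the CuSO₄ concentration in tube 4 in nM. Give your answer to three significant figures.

55.9 nM

Step 1: 120 μL + 1320 μL = 1440 μL total → factor 1440/120 = 12
Step 2: 30 μL brought to 600 μL → factor 600/30 = 20
Step 3: 0.18 mL + 4500 μL = 4.68 mL total → factor 4.68/0.18 = 26
Step 4: 170 μL + 1000 μL = 1170 μL total → factor 1170/170 = 6.8824
Dilution factor through tube 4 = 12 × 20 × 26 × 6.8824 = 42946
[tube 4] = 2.40 mM / 42946 = 5.588 × 10^-5 mM = 55.9 nM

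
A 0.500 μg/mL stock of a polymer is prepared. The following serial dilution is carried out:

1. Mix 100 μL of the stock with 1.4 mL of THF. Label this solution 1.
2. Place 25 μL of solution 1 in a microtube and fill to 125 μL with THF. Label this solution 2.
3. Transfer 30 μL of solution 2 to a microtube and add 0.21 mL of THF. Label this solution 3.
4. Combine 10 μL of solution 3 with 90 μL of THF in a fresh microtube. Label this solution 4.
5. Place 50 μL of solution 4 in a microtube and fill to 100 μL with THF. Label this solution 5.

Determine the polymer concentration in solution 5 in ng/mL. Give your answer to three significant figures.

Step 1: 100 μL + 1.4 mL = 1500 μL total → factor 1500/100 = 15
Step 2: 25 μL brought to 125 μL → factor 125/25 = 5
Step 3: 30 μL + 0.21 mL = 240 μL total → factor 240/30 = 8
Step 4: 10 μL + 90 μL = 100 μL total → factor 100/10 = 10
Step 5: 50 μL brought to 100 μL → factor 100/50 = 2
Overall dilution factor = 15 × 5 × 8 × 10 × 2 = 12000
Final = 0.500 μg/mL / 12000 = 4.167 × 10^-5 μg/mL = 0.0417 ng/mL

0.0417 ng/mL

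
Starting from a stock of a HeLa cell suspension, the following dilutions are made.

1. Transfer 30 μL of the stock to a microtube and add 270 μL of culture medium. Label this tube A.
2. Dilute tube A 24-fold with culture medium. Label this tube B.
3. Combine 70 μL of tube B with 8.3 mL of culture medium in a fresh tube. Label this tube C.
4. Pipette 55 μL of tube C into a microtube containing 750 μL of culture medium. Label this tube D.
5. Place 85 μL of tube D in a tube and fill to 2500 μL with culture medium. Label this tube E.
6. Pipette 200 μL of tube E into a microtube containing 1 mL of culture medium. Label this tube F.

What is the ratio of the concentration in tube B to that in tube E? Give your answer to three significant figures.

5.15 × 10^4

Step 1: 30 μL + 270 μL = 300 μL total → factor 300/30 = 10
Step 2: 24-fold → factor 24
Step 3: 70 μL + 8.3 mL = 8370 μL total → factor 8370/70 = 119.57
Step 4: 55 μL + 750 μL = 805 μL total → factor 805/55 = 14.636
Step 5: 85 μL brought to 2500 μL → factor 2500/85 = 29.412
Dilution factor to tube B = 240; to tube E = 1.2354 × 10^7
[tube B]/[tube E] = (factor to tube E)/(factor to tube B) = 1.2354 × 10^7/240 = 5.15 × 10^4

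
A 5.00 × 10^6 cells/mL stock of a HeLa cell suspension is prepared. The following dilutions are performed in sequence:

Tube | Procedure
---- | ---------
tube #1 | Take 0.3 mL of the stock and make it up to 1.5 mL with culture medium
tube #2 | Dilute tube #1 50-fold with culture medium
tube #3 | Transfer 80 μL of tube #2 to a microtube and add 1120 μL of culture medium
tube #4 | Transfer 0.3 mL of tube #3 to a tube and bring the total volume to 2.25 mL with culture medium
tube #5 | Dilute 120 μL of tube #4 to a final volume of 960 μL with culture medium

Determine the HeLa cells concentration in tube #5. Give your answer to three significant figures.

22.2 cells/mL

Step 1: 0.3 mL brought to 1.5 mL → factor 1.5/0.3 = 5
Step 2: 50-fold → factor 50
Step 3: 80 μL + 1120 μL = 1200 μL total → factor 1200/80 = 15
Step 4: 0.3 mL brought to 2.25 mL → factor 2.25/0.3 = 7.5
Step 5: 120 μL brought to 960 μL → factor 960/120 = 8
Overall dilution factor = 5 × 50 × 15 × 7.5 × 8 = 2.25 × 10^5
Final = 5.00 × 10^6 cells/mL / 2.25 × 10^5 = 22.2 cells/mL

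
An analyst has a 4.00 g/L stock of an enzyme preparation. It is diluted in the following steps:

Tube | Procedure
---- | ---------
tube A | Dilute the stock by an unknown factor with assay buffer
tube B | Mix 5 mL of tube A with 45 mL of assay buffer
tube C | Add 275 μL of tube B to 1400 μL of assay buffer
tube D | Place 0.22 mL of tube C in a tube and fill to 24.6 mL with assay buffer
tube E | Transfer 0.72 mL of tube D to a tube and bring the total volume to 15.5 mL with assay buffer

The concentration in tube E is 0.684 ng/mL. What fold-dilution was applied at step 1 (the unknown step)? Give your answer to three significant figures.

Step 1: unknown factor x
Step 2: 5 mL + 45 mL = 50 mL total → factor 50/5 = 10
Step 3: 275 μL + 1400 μL = 1675 μL total → factor 1675/275 = 6.0909
Step 4: 0.22 mL brought to 24.6 mL → factor 24.6/0.22 = 111.82
Step 5: 0.72 mL brought to 15.5 mL → factor 15.5/0.72 = 21.528
Product of known-step factors = 1.4662 × 10^5
Overall factor = 4.00 g/L / (0.684 ng/mL) = 5.848 × 10^6
x = 5.848 × 10^6 / 1.4662 × 10^5 = 39.9

39.9-fold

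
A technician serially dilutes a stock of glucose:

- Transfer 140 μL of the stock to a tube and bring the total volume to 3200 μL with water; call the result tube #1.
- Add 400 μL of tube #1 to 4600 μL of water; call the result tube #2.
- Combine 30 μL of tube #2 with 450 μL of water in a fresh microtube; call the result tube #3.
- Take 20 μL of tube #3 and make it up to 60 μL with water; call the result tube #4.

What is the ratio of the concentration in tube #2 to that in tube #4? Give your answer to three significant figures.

48.0

Step 1: 140 μL brought to 3200 μL → factor 3200/140 = 22.857
Step 2: 400 μL + 4600 μL = 5000 μL total → factor 5000/400 = 12.5
Step 3: 30 μL + 450 μL = 480 μL total → factor 480/30 = 16
Step 4: 20 μL brought to 60 μL → factor 60/20 = 3
Dilution factor to tube #2 = 285.71; to tube #4 = 13714
[tube #2]/[tube #4] = (factor to tube #4)/(factor to tube #2) = 13714/285.71 = 48.0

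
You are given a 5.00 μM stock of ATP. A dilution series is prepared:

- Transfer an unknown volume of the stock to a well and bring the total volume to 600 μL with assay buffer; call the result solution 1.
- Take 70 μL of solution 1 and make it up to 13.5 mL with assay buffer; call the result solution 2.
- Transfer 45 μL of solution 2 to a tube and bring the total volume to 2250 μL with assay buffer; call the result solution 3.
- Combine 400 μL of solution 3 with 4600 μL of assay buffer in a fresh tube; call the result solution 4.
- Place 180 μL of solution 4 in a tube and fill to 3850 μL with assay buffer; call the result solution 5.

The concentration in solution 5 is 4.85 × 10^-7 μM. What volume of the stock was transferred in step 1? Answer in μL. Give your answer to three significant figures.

150 μL

Step 1: v brought to 600 μL → factor = 600 μL/v
Step 2: 70 μL brought to 13.5 mL → factor 13500/70 = 192.86
Step 3: 45 μL brought to 2250 μL → factor 2250/45 = 50
Step 4: 400 μL + 4600 μL = 5000 μL total → factor 5000/400 = 12.5
Step 5: 180 μL brought to 3850 μL → factor 3850/180 = 21.389
Product of known-step factors = 2.5781 × 10^6
Overall factor = 5.00 μM / (4.85 × 10^-7 μM) = 1.0309 × 10^7
Step-1 factor = 1.0309 × 10^7 / 2.5781 × 10^6 = 3.9988
v = 600 μL / 3.9988 = 150 μL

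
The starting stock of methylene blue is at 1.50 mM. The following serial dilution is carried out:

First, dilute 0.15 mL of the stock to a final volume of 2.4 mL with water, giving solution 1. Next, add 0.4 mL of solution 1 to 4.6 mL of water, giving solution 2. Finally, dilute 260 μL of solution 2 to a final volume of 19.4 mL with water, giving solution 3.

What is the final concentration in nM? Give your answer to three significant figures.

Step 1: 0.15 mL brought to 2.4 mL → factor 2.4/0.15 = 16
Step 2: 0.4 mL + 4.6 mL = 5 mL total → factor 5/0.4 = 12.5
Step 3: 260 μL brought to 19.4 mL → factor 19400/260 = 74.615
Overall dilution factor = 16 × 12.5 × 74.615 = 14923
Final = 1.50 mM / 14923 = 0.0001005 mM = 101 nM

101 nM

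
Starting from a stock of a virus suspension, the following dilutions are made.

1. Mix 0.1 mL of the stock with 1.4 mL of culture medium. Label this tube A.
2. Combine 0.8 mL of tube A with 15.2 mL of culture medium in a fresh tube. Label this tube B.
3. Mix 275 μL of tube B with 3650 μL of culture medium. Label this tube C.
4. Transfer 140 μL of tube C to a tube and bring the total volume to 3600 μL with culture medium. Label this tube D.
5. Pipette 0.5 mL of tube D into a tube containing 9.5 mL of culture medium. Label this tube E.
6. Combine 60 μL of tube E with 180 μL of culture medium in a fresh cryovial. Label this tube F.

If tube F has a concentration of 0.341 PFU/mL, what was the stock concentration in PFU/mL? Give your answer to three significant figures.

Step 1: 0.1 mL + 1.4 mL = 1.5 mL total → factor 1.5/0.1 = 15
Step 2: 0.8 mL + 15.2 mL = 16 mL total → factor 16/0.8 = 20
Step 3: 275 μL + 3650 μL = 3925 μL total → factor 3925/275 = 14.273
Step 4: 140 μL brought to 3600 μL → factor 3600/140 = 25.714
Step 5: 0.5 mL + 9.5 mL = 10 mL total → factor 10/0.5 = 20
Step 6: 60 μL + 180 μL = 240 μL total → factor 240/60 = 4
Overall dilution factor = 15 × 20 × 14.273 × 25.714 × 20 × 4 = 8.8083 × 10^6
Stock = 0.341 PFU/mL × 8.8083 × 10^6 = 3.00 × 10^6 PFU/mL

3.00 × 10^6 PFU/mL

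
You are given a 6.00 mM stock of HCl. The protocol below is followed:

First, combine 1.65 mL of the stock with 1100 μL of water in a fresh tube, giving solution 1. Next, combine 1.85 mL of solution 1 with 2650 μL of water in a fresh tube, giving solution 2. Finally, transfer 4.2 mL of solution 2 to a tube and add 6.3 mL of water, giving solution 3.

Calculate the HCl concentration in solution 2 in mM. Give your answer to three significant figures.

Step 1: 1.65 mL + 1100 μL = 2.75 mL total → factor 2.75/1.65 = 1.6667
Step 2: 1.85 mL + 2650 μL = 4.5 mL total → factor 4.5/1.85 = 2.4324
Dilution factor through solution 2 = 1.6667 × 2.4324 = 4.0541
[solution 2] = 6.00 mM / 4.0541 = 1.48 mM

1.48 mM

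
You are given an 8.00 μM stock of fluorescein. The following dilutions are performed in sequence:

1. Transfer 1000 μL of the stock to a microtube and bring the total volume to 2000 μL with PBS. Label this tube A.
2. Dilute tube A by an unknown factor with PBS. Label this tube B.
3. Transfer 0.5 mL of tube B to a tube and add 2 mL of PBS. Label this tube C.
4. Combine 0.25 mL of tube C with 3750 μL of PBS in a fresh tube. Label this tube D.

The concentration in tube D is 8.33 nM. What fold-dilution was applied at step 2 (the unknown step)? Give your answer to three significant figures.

Step 1: 1000 μL brought to 2000 μL → factor 2000/1000 = 2
Step 2: unknown factor x
Step 3: 0.5 mL + 2 mL = 2.5 mL total → factor 2.5/0.5 = 5
Step 4: 0.25 mL + 3750 μL = 4 mL total → factor 4/0.25 = 16
Product of known-step factors = 160
Overall factor = 8.00 μM / (8.33 nM) = 960.38
x = 960.38 / 160 = 6.00

6.00-fold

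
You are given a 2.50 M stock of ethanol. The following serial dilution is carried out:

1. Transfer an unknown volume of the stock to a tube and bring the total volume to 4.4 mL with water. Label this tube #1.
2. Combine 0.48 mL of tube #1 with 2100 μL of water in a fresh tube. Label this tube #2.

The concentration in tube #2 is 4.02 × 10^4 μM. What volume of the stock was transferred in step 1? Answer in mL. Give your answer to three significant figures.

Step 1: v brought to 4.4 mL → factor = 4.4 mL/v
Step 2: 0.48 mL + 2100 μL = 2.58 mL total → factor 2.58/0.48 = 5.375
Product of known-step factors = 5.375
Overall factor = 2.50 M / (4.02 × 10^4 μM) = 62.189
Step-1 factor = 62.189 / 5.375 = 11.57
v = 4.4 mL / 11.57 = 0.380 mL

0.380 mL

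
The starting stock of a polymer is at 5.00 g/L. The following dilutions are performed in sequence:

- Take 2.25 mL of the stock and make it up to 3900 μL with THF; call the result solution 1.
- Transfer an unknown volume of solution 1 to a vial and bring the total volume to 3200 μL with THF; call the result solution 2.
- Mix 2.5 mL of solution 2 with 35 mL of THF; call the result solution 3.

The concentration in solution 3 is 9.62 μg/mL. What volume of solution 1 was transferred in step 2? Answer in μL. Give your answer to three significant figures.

160 μL

Step 1: 2.25 mL brought to 3900 μL → factor 3.9/2.25 = 1.7333
Step 2: v brought to 3200 μL → factor = 3200 μL/v
Step 3: 2.5 mL + 35 mL = 37.5 mL total → factor 37.5/2.5 = 15
Product of known-step factors = 26
Overall factor = 5.00 g/L / (9.62 μg/mL) = 519.75
Step-2 factor = 519.75 / 26 = 19.99
v = 3200 μL / 19.99 = 160 μL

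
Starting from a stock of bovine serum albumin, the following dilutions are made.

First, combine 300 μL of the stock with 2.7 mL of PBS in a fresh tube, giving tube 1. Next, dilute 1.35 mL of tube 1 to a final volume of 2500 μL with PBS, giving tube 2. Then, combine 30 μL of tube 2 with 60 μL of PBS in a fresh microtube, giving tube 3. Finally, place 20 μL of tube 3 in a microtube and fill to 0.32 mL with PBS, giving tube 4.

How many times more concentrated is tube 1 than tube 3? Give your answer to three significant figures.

Step 1: 300 μL + 2.7 mL = 3000 μL total → factor 3000/300 = 10
Step 2: 1.35 mL brought to 2500 μL → factor 2.5/1.35 = 1.8519
Step 3: 30 μL + 60 μL = 90 μL total → factor 90/30 = 3
Dilution factor to tube 1 = 10; to tube 3 = 55.556
[tube 1]/[tube 3] = (factor to tube 3)/(factor to tube 1) = 55.556/10 = 5.56

5.56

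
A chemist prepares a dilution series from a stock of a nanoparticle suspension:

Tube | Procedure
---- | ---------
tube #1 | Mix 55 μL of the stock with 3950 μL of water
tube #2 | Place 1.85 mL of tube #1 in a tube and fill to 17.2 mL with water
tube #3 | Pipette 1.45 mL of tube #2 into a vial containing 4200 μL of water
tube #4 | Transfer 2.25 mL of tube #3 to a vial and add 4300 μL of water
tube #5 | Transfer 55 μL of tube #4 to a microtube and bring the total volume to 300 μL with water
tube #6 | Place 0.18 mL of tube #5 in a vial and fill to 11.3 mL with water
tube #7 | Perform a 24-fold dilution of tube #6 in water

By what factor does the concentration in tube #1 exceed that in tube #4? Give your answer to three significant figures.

105

Step 1: 55 μL + 3950 μL = 4005 μL total → factor 4005/55 = 72.818
Step 2: 1.85 mL brought to 17.2 mL → factor 17.2/1.85 = 9.2973
Step 3: 1.45 mL + 4200 μL = 5.65 mL total → factor 5.65/1.45 = 3.8966
Step 4: 2.25 mL + 4300 μL = 6.55 mL total → factor 6.55/2.25 = 2.9111
Dilution factor to tube #1 = 72.818; to tube #4 = 7679.6
[tube #1]/[tube #4] = (factor to tube #4)/(factor to tube #1) = 7679.6/72.818 = 105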